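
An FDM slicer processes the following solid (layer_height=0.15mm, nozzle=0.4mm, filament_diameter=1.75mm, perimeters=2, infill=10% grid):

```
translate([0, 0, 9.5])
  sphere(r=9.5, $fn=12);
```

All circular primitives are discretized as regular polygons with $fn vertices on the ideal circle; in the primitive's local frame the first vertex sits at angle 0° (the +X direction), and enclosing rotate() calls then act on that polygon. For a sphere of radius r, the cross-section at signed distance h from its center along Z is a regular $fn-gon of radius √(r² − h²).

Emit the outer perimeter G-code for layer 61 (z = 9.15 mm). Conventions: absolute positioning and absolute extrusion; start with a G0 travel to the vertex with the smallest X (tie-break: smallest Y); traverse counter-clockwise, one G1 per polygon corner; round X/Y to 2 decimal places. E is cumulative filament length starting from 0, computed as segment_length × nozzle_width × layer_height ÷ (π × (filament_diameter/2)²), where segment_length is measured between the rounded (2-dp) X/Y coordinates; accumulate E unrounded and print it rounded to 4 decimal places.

G0 X-9.49 Y0.00 Z9.15
G1 X-8.22 Y-4.75 E0.1227
G1 X-4.75 Y-8.22 E0.2451
G1 X0.00 Y-9.49 E0.3677
G1 X4.75 Y-8.22 E0.4904
G1 X8.22 Y-4.75 E0.6128
G1 X9.49 Y0.00 E0.7354
G1 X8.22 Y4.75 E0.8581
G1 X4.75 Y8.22 E0.9805
G1 X0.00 Y9.49 E1.1031
G1 X-4.75 Y8.22 E1.2258
G1 X-8.22 Y4.75 E1.3482
G1 X-9.49 Y0.00 E1.4709

At z = 9.15 mm: the r=9.5 sphere contributes a regular 12-gon of circumradius √(9.5²−0.35²) = 9.494. The outline is a single polygon with 12 vertices. Extrusion per mm of travel: 0.4 × 0.15 / (π × 0.875²) = 0.024945. Accumulating E over each segment gives final E = 1.4709.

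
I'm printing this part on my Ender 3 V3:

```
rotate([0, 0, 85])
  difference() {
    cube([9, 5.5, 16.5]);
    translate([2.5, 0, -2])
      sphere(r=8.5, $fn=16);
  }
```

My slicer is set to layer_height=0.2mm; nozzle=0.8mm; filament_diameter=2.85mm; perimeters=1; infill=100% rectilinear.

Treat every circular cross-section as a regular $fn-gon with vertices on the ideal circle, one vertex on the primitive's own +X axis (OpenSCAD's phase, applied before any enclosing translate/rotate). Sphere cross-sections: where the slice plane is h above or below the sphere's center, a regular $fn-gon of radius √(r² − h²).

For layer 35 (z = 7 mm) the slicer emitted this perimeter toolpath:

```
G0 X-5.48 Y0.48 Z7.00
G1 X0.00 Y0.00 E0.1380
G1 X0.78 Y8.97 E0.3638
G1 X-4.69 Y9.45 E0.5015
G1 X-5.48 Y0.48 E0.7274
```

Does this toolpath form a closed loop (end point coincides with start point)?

yes

Start point (G0): (-5.48, 0.48). End point (last G1): the path returns to the start — closed.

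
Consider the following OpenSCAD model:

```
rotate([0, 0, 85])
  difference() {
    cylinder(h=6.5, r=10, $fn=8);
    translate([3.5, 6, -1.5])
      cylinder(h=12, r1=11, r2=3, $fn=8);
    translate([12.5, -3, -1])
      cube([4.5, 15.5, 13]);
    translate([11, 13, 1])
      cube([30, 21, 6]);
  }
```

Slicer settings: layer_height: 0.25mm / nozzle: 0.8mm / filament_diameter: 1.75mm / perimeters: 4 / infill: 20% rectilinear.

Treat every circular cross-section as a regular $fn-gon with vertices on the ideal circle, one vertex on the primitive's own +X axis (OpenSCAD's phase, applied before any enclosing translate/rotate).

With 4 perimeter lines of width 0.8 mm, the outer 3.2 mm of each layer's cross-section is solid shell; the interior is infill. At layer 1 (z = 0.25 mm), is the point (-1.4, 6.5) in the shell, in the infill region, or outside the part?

outside

At z = 0.25 mm: the cylinder: section is a regular 8-gon, circumradius r=10; the cone at (3.5, 6): at t=0.146 of its height the radius interpolates to r₁+(r₂−r₁)t = 9.833, giving a regular 8-gon of that circumradius; the cube at (12.5, -3) is present — its section is the full 4.5×15.5 rectangle; the cube at (11, 13) is absent (z outside [1, 7]); After the difference (first − rest): starting from the r=10 cylinder, the cone at (3.5, 6) partially overlaps it — only the 150.48 mm² overlap (of its 273.49 mm²) is removed, clipping the outline; the 4.5×15.5 cube at (12.5, -3) misses the remaining region (no effect) — 1 connected region; (whole slice rotated 85° about Z — lengths, areas and connectivity unchanged). Overall, the cross-section is a single solid region. Undo the 85° rotation: the query point maps to (6.353, 1.961) in the un-rotated model frame. The nearest boundary edge runs (3.50, -3.83)→(9.43, -1.38); distance from the point to it = 4.26 mm. The point is not inside any of the regions above, so it lies outside the cross-section (4.26 mm from the nearest boundary).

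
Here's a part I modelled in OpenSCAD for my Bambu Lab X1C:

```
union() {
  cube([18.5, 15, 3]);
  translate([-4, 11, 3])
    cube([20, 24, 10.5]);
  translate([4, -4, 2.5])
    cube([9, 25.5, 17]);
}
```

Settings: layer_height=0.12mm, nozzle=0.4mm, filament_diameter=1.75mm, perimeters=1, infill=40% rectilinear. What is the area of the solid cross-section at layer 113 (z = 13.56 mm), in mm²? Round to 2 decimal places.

229.50 mm²

At z = 13.56 mm: the cube does not reach this height (z outside [0, 3]); the cube at (-4, 11) does not reach this height (z outside [3, 13.5]); the cube at (4, -4) (footprint 9×25.5) is included at this height (area 229.50 mm²); Merging all regions: only the 9×25.5 cube at (4, -4) is present, so the union is just that shape — area = 229.50 mm². Overall, the cross-section is a single solid region. Net area = 229.50 mm².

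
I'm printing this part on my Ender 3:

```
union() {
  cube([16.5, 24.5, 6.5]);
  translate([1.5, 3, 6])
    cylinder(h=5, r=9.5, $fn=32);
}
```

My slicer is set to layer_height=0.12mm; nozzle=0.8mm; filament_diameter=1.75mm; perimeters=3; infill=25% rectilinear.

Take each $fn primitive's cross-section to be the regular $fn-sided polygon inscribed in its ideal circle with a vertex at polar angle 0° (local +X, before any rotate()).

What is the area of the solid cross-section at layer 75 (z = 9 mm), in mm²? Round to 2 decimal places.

281.71 mm²

At z = 9 mm: the cube is not intersected at this z (z outside [0, 6.5]); the cylinder at (1.5, 3): section is a regular 32-gon, circumradius r=9.5 (area = (32/2)·9.500²·sin(360°/32) = 281.71 mm²); Taking the union: only the r=9.5 cylinder at (1.5, 3) is present, so the union is just that shape — area = 281.71 mm². Overall, the cross-section is a single solid region. Net area = 281.71 mm².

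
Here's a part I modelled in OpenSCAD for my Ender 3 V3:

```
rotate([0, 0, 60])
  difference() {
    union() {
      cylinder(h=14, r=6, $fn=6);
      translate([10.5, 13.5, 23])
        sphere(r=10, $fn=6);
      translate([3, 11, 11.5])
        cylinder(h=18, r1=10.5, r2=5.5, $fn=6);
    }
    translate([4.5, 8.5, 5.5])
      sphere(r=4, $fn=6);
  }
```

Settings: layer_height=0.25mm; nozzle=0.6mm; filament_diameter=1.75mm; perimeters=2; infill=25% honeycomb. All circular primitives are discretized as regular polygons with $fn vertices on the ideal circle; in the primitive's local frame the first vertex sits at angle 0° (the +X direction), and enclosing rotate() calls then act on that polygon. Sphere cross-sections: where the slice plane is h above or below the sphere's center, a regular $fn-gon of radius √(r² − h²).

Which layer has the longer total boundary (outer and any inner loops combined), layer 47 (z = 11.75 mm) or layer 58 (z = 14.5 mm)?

layer 47 (z = 11.75 mm)

Layer 47 (z = 11.75): the cylinder: section is a regular 6-gon, circumradius r=6 (perimeter = 2·6·6.000·sin(180°/6) = 36.00 mm); the sphere at (10.5, 13.5) is absent (|z−center|=11.250 > r=10); the cone at (3, 11) (r1=10.5→r2=5.5) has section circumradius 10.431 here — a regular 6-gon (perimeter = 2·6·10.431·sin(180°/6) = 62.58 mm); Combining (union): the regions partially overlap (shared area 22.36 mm²), so the edge portions inside another operand are dropped and the merged outline is re-measured after clipping — boundary = 78.05 mm; the sphere at (4.5, 8.5) does not reach this height (|z−center|=6.250 > r=4); Subtracting the remaining from the first: none of the subtracted shapes is present at this height, so that combined region is unchanged — boundary = 78.05 mm; (rotated 60° about Z; rotation is an isometry so areas/perimeters/island counts are preserved). So its perimeter = 78.05 mm. Layer 58 (z = 14.5): the cylinder does not reach this height (z outside [0, 14]); the r=10 sphere at (10.5, 13.5) slices to a regular 6-gon of circumradius 5.268 (√(r²−h²) with h=8.5 from center) (perimeter = 2·6·5.268·sin(180°/6) = 31.61 mm); the cone at (3, 11) contributes a regular 6-gon of circumradius 9.667 (interpolated between r1=10.5 and r2=5.5 at t=0.167) (perimeter = 2·6·9.667·sin(180°/6) = 58.00 mm); Combining (union): the regions partially overlap (shared area 40.19 mm²), so the edge portions inside another operand are dropped and the merged outline is re-measured after clipping — boundary = 64.20 mm; the sphere at (4.5, 8.5) is absent (|z−center|=9.000 > r=4); After the difference (first − rest): none of the subtracted shapes is present at this height, so the result so far is unchanged — boundary = 64.20 mm; (whole slice rotated 60° about Z — lengths, areas and connectivity unchanged). So its perimeter = 64.20 mm. Layer 47 is larger (78.05 vs 64.20 mm).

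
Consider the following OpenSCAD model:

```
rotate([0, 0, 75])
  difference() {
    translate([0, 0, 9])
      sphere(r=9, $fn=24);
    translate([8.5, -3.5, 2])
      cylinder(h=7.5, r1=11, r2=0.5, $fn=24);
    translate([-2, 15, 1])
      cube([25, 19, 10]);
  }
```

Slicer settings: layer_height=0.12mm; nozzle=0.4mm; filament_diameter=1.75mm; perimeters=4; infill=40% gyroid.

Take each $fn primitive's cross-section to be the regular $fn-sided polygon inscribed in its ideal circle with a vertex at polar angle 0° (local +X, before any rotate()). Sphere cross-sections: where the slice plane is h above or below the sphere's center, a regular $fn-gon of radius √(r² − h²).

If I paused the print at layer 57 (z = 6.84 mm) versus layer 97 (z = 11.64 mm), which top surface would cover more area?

layer 97 (z = 11.64 mm)

Layer 57 (z = 6.84): the r=9 sphere slices to a regular 24-gon of circumradius 8.737 (√(r²−h²) with h=2.16 from center) (area = (24/2)·8.737²·sin(360°/24) = 237.08 mm²); the cone at (8.5, -3.5) contributes a regular 24-gon of circumradius 4.224 (interpolated between r1=11 and r2=0.5 at t=0.645) (area = (24/2)·4.224²·sin(360°/24) = 55.41 mm²); the 25×19 cube at (-2, 15) contributes its full rectangle (area 475.00 mm²); Taking the first minus the rest: starting from the r=9 sphere (237.08 mm²), the cone at (8.5, -3.5) partially overlaps it — only the 20.82 mm² overlap (of its 55.41 mm²) is removed, clipping the outline; the 25×19 cube at (-2, 15) misses the remaining region (no effect) — area = 216.26 mm²; (rotated 75° about Z; rotation is an isometry so areas/perimeters/island counts are preserved). So its area = 216.26 mm². Layer 97 (z = 11.64): the r=9 sphere contributes a regular 24-gon of circumradius √(9²−2.64²) = 8.604 (area = (24/2)·8.604²·sin(360°/24) = 229.93 mm²); the cone at (8.5, -3.5) does not reach this height (z outside [2, 9.5]); the cube at (-2, 15) is not intersected at this z (z outside [1, 11]); After the difference (first − rest): none of the subtracted shapes is present at this height, so the r=9 sphere is unchanged — area = 229.93 mm²; (rotated 75° about Z; rotation is an isometry so areas/perimeters/island counts are preserved). So its area = 229.93 mm². Layer 97 is larger (229.93 vs 216.26 mm²).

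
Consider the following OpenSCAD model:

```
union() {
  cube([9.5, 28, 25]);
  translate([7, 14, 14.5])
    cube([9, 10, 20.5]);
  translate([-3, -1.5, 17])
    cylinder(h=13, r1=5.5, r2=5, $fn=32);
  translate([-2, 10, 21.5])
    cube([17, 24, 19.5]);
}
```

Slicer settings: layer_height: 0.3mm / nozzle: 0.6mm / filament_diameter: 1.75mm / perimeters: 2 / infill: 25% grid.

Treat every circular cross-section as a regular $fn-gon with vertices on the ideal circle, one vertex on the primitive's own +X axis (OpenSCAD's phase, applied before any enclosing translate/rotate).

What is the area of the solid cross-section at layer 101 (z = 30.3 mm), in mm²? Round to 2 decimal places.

At z = 30.3 mm: the cube is not intersected at this z (z outside [0, 25]); the 9×10 cube at (7, 14) contributes its full rectangle (area 90.00 mm²); the cone at (-3, -1.5) is not intersected at this z (z outside [17, 30]); the 17×24 cube at (-2, 10) contributes its full rectangle (area 408.00 mm²); Combining (union): the regions partially overlap — summed areas 498.00 mm² minus the doubly-counted overlap 80.00 mm² gives 418.00 mm² — area = 418.00 mm². Overall, the cross-section is a single solid region. Net area = 418.00 mm².

418.00 mm²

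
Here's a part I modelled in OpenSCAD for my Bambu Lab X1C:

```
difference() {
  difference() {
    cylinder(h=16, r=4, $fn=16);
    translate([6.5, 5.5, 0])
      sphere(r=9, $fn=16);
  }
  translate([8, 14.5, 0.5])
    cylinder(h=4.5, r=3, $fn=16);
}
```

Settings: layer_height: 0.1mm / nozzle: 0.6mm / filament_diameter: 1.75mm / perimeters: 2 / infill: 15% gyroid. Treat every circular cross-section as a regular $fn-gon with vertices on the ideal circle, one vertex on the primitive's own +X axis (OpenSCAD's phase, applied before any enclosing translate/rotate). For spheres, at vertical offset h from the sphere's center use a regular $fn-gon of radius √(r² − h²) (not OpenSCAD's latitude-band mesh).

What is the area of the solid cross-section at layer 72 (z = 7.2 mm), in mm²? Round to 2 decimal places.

47.10 mm²

At z = 7.2 mm: the r=4 cylinder gives a regular 16-gon of circumradius 4 (constant along its height) (area = (16/2)·4.000²·sin(360°/16) = 48.98 mm²); the r=9 sphere at (6.5, 5.5) slices to a regular 16-gon of circumradius 5.400 (√(r²−h²) with h=7.2 from center) (area = (16/2)·5.400²·sin(360°/16) = 89.27 mm²); After the difference (first − rest): starting from the r=4 cylinder (48.98 mm²), the r=9 sphere at (6.5, 5.5) partially overlaps it — only the 1.88 mm² overlap (of its 89.27 mm²) is removed, clipping the outline — area = 47.10 mm²; the cylinder at (8, 14.5) is not intersected at this z (z outside [0.5, 5]); Taking the first minus the rest: none of the subtracted shapes is present at this height, so the result so far is unchanged — area = 47.10 mm². Overall, the cross-section is a single solid region. Net area = 47.10 mm².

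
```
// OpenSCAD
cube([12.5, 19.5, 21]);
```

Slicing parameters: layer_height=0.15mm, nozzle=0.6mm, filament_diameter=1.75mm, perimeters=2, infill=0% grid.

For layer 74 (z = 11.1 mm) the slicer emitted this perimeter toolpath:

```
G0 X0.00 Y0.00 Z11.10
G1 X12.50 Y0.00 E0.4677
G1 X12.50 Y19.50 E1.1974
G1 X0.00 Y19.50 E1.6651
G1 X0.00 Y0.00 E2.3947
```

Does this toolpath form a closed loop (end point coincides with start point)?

Start point (G0): (0.00, 0.00). End point (last G1): the path returns to the start — closed.

yes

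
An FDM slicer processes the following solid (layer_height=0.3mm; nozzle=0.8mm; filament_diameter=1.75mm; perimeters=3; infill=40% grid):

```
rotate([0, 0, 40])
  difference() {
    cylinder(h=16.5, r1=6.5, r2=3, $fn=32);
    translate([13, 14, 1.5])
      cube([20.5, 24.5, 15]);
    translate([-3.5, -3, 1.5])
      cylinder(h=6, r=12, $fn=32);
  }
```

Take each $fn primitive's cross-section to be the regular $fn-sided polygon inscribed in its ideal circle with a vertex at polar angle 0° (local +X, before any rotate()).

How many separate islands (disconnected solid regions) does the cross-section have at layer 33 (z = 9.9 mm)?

1

At z = 9.9 mm: the cone (r1=6.5→r2=3) has section circumradius 4.400 here — a regular 32-gon; the cube at (13, 14) (footprint 20.5×24.5) is included at this height; the cylinder at (-3.5, -3) is not intersected at this z (z outside [1.5, 7.5]); After the difference (first − rest): starting from the cone, the 20.5×24.5 cube at (13, 14) misses the remaining region (no effect) — 1 connected region; (rotated 40° about Z; rotation is an isometry so areas/perimeters/island counts are preserved). Overall, the cross-section is a single solid region. Island count = 1.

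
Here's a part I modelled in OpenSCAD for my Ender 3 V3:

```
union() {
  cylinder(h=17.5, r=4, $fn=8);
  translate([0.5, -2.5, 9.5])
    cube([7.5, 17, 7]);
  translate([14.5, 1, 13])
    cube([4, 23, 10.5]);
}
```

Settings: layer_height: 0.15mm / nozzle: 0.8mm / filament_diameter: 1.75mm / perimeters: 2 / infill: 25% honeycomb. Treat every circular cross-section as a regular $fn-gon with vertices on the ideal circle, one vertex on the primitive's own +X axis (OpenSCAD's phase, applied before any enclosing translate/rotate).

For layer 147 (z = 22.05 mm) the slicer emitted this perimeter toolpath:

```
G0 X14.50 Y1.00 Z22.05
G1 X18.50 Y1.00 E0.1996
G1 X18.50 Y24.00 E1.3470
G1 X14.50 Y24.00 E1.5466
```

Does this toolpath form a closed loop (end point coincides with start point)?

Start point (G0): (14.50, 1.00). End point (last G1): the path does not return to the start — open.

no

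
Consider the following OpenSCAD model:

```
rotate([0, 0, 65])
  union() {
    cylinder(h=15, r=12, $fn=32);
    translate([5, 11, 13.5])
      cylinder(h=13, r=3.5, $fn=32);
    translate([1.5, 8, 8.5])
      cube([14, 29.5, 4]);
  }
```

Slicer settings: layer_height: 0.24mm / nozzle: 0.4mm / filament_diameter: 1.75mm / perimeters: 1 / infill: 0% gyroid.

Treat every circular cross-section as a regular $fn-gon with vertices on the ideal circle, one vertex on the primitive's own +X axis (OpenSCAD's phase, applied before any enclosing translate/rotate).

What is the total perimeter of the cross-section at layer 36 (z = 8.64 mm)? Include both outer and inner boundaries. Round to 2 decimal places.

At z = 8.64 mm: the cylinder: section is a regular 32-gon, circumradius r=12 (perimeter = 2·32·12.000·sin(180°/32) = 75.28 mm); the cylinder at (5, 11) does not reach this height (z outside [13.5, 26.5]); the cube at (1.5, 8) is present — its section is the full 14×29.5 rectangle (perimeter 87.00 mm); Combining (union): the regions partially overlap (shared area 18.51 mm²), so the edge portions inside another operand are dropped and the merged outline is re-measured after clipping — boundary = 142.51 mm; (rotated 65° about Z; rotation is an isometry so areas/perimeters/island counts are preserved). Overall, the cross-section is a single solid region. Total boundary length (outer) = 142.51 mm.

142.51 mm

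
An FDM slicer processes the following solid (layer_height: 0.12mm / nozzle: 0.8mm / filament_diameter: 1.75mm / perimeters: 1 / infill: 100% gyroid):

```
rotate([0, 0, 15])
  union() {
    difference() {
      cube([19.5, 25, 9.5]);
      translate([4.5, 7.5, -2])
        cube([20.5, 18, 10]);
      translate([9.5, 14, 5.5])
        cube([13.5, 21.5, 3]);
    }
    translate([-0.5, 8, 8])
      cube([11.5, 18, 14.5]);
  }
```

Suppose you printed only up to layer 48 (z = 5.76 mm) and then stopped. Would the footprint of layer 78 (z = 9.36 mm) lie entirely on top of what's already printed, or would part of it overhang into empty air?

Compare the two slices. At z = 5.76: the 19.5×25 cube contributes its full rectangle (area 487.50 mm²); the 20.5×18 cube at (4.5, 7.5) contributes its full rectangle (area 369.00 mm²); the cube at (9.5, 14) (footprint 13.5×21.5) is included at this height (area 290.25 mm²); Subtracting the remaining from the first: starting from the 19.5×25 cube (487.50 mm²), the 20.5×18 cube at (4.5, 7.5) partially overlaps it — only the 262.50 mm² overlap (of its 369.00 mm²) is removed, clipping the outline; the 13.5×21.5 cube at (9.5, 14) misses the remaining region (no effect) — area = 225.00 mm²; the cube at (-0.5, 8) is absent (z outside [8, 22.5]); Taking the union: only the result so far is present, so the union is just that shape — area = 225.00 mm²; (rotated 15° about Z; rotation is an isometry so areas/perimeters/island counts are preserved). At z = 9.36: the cube is present — its section is the full 19.5×25 rectangle (area 487.50 mm²); the cube at (4.5, 7.5) is not intersected at this z (z outside [-2, 8]); the cube at (9.5, 14) does not reach this height (z outside [5.5, 8.5]); After the difference (first − rest): none of the subtracted shapes is present at this height, so the 19.5×25 cube is unchanged — area = 487.50 mm²; the 11.5×18 cube at (-0.5, 8) contributes its full rectangle (area 207.00 mm²); Taking the union: the regions partially overlap — summed areas 694.50 mm² minus the doubly-counted overlap 187.00 mm² gives 507.50 mm² — area = 507.50 mm²; (whole slice rotated 15° about Z — lengths, areas and connectivity unchanged). Checking containment: at z = 9.36 the cross-section extends beyond the z = 5.76 cross-section by about 282.50 mm².

part overhangs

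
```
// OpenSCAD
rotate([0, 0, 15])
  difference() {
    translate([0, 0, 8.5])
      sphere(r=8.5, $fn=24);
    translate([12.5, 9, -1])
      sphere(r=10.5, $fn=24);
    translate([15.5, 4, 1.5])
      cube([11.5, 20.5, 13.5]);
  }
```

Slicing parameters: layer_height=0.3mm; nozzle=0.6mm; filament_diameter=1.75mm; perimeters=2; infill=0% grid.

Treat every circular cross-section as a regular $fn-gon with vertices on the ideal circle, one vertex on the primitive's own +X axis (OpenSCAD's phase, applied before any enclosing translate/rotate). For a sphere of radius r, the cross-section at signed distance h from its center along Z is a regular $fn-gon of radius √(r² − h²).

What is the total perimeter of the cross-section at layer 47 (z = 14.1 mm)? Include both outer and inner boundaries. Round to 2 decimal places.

40.06 mm

At z = 14.1 mm: the r=8.5 sphere contributes a regular 24-gon of circumradius √(8.5²−5.6²) = 6.395 (perimeter = 2·24·6.395·sin(180°/24) = 40.06 mm); the sphere at (12.5, 9) is absent (|z−center|=15.100 > r=10.5); the cube at (15.5, 4) (footprint 11.5×20.5) is included at this height (perimeter 64.00 mm); After the difference (first − rest): starting from the r=8.5 sphere, the 11.5×20.5 cube at (15.5, 4) misses the remaining region (no effect) — boundary = 40.06 mm; (whole slice rotated 15° about Z — lengths, areas and connectivity unchanged). Overall, the cross-section is a single solid region. Total boundary length (outer) = 40.06 mm.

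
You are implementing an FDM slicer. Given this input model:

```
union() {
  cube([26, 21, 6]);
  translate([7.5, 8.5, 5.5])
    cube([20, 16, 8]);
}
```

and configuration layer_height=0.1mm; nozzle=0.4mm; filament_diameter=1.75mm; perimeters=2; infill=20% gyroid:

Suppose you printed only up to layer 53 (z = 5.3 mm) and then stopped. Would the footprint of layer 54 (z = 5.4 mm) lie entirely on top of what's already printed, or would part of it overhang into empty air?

entirely on top

Compare the two slices. At z = 5.3: the 26×21 cube contributes its full rectangle (area 546.00 mm²); the cube at (7.5, 8.5) does not reach this height (z outside [5.5, 13.5]); Combining (union): only the 26×21 cube is present, so the union is just that shape — area = 546.00 mm². At z = 5.4: the cube is present — its section is the full 26×21 rectangle (area 546.00 mm²); the cube at (7.5, 8.5) is not intersected at this z (z outside [5.5, 13.5]); Merging all regions: only the 26×21 cube is present, so the union is just that shape — area = 546.00 mm². Checking containment: the cross-section at z = 5.4 is a subset of the cross-section at z = 5.3.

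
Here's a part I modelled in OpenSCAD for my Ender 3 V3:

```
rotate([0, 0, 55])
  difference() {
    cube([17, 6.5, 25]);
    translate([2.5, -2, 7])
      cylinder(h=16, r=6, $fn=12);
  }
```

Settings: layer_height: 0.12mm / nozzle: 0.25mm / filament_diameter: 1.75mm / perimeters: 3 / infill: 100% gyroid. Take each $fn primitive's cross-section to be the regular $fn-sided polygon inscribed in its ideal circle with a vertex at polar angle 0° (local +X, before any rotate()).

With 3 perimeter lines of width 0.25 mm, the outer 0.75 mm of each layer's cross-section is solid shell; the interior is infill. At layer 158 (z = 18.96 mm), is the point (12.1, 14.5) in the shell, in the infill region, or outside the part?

outside

At z = 18.96 mm: the 17×6.5 cube contributes its full rectangle; the cylinder at (2.5, -2): section is a regular 12-gon, circumradius r=6; Taking the first minus the rest: starting from the 17×6.5 cube, the r=6 cylinder at (2.5, -2) partially overlaps it — only the 24.70 mm² overlap (of its 108.00 mm²) is removed, clipping the outline — 1 connected region; (rotated 55° about Z; rotation is an isometry so areas/perimeters/island counts are preserved). Overall, the cross-section is a single solid region. Undo the 55° rotation: the query point maps to (18.818, -1.595) in the un-rotated model frame. The nearest boundary edge runs (17.00, 6.50)→(17.00, 0.00); distance from the point to it = 2.42 mm. The point is not inside any of the regions above, so it lies outside the cross-section (2.42 mm from the nearest boundary).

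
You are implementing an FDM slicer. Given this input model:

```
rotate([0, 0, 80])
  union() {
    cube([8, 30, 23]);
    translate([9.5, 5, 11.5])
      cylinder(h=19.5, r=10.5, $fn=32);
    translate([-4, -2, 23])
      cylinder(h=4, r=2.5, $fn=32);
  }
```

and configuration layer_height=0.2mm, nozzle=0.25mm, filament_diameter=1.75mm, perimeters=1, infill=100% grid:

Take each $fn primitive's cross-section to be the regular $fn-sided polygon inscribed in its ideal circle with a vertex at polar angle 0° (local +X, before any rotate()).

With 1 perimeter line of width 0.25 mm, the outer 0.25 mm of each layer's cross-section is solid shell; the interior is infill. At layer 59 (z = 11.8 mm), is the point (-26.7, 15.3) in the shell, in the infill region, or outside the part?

outside

At z = 11.8 mm: the 8×30 cube contributes its full rectangle; the cylinder at (9.5, 5): section is a regular 32-gon, circumradius r=10.5; the cylinder at (-4, -2) does not reach this height (z outside [23, 27]); Taking the union: the regions partially overlap (shared area 107.43 mm²), so overlapping operands fuse into one piece — 1 connected region; (whole slice rotated 80° about Z — lengths, areas and connectivity unchanged). Overall, the cross-section is a single solid region. Undo the 80° rotation: the query point maps to (10.431, 28.951) in the un-rotated model frame. The nearest boundary edge runs (8.00, 30.00)→(8.00, 15.35); distance from the point to it = 2.43 mm. The point is not inside any of the regions above, so it lies outside the cross-section (2.43 mm from the nearest boundary).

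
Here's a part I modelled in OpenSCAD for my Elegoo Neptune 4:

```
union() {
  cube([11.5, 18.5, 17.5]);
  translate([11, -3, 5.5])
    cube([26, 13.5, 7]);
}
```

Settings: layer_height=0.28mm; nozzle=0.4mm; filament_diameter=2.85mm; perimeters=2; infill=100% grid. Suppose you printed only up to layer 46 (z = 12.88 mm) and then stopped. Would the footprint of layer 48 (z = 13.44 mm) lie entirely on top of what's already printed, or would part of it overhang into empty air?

entirely on top

Compare the two slices. At z = 12.88: the cube is present — its section is the full 11.5×18.5 rectangle (area 212.75 mm²); the cube at (11, -3) does not reach this height (z outside [5.5, 12.5]); Combining (union): only the 11.5×18.5 cube is present, so the union is just that shape — area = 212.75 mm². At z = 13.44: the cube (footprint 11.5×18.5) is included at this height (area 212.75 mm²); the cube at (11, -3) does not reach this height (z outside [5.5, 12.5]); Merging all regions: only the 11.5×18.5 cube is present, so the union is just that shape — area = 212.75 mm². Checking containment: the cross-section at z = 13.44 is a subset of the cross-section at z = 12.88.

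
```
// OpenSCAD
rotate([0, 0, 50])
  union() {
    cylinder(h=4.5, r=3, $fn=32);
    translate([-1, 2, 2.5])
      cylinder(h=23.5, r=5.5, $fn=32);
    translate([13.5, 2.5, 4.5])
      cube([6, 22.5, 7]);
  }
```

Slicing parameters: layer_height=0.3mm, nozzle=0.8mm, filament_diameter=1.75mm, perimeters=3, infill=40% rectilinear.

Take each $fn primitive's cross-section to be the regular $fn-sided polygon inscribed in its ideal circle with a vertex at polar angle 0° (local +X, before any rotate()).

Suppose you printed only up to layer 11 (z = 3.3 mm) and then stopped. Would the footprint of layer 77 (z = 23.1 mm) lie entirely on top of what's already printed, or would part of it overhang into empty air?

entirely on top

Compare the two slices. At z = 3.3: the r=3 cylinder contributes a regular 32-gon of circumradius 3 (area = (32/2)·3.000²·sin(360°/32) = 28.09 mm²); the r=5.5 cylinder at (-1, 2) gives a regular 32-gon of circumradius 5.5 (constant along its height) (area = (32/2)·5.500²·sin(360°/32) = 94.42 mm²); the cube at (13.5, 2.5) does not reach this height (z outside [4.5, 11.5]); Taking the union: the r=3 cylinder lies entirely inside the r=5.5 cylinder at (-1, 2), so the union is just the r=5.5 cylinder at (-1, 2) — area = 94.42 mm²; (whole slice rotated 50° about Z — lengths, areas and connectivity unchanged). At z = 23.1: the cylinder is absent (z outside [0, 4.5]); the cylinder at (-1, 2): section is a regular 32-gon, circumradius r=5.5 (area = (32/2)·5.500²·sin(360°/32) = 94.42 mm²); the cube at (13.5, 2.5) is not intersected at this z (z outside [4.5, 11.5]); Merging all regions: only the r=5.5 cylinder at (-1, 2) is present, so the union is just that shape — area = 94.42 mm²; (whole slice rotated 50° about Z — lengths, areas and connectivity unchanged). Checking containment: the cross-section at z = 23.1 is a subset of the cross-section at z = 3.3.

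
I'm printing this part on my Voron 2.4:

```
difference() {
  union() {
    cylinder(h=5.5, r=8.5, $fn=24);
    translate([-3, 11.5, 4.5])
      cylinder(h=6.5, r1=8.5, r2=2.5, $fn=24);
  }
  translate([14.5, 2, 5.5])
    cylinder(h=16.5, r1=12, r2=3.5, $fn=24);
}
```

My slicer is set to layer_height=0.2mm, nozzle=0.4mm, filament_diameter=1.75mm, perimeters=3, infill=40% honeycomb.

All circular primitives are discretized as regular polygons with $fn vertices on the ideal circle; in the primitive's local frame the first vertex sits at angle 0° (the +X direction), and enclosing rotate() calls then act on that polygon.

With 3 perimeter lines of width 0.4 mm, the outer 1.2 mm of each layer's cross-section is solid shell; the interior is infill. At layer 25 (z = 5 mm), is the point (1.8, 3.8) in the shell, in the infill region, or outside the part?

infill

At z = 5 mm: the cylinder: section is a regular 24-gon, circumradius r=8.5; the cone at (-3, 11.5) (r1=8.5→r2=2.5) has section circumradius 8.038 here — a regular 24-gon; Combining (union): the regions partially overlap (shared area 35.59 mm²), so overlapping operands fuse into one piece — 1 connected region; the cone at (14.5, 2) is absent (z outside [5.5, 22]); Taking the first minus the rest: none of the subtracted shapes is present at this height, so that combined region is unchanged — 1 connected region. Overall, the cross-section is a single solid region. The nearest boundary edge runs (3.96, 7.48)→(3.96, 7.48); distance from the point to it = 4.27 mm. The point is inside the cross-section and 4.27 mm from the nearest boundary — more than the 1.2 mm shell width (3 × 0.4), so it's in the infill interior.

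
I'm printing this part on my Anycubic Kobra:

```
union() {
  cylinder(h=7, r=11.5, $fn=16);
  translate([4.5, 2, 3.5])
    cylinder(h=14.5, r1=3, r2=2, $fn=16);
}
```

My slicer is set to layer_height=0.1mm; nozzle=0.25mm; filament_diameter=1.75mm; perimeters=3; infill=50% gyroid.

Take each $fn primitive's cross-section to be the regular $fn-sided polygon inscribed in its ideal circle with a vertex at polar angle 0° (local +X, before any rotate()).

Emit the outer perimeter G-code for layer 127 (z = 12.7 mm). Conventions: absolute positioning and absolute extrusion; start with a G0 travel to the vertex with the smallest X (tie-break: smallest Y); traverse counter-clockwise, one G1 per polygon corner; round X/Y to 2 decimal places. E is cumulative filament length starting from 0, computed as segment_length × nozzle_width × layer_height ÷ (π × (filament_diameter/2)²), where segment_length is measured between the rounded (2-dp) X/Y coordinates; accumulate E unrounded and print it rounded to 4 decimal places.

At z = 12.7 mm: the cylinder does not reach this height (z outside [0, 7]); the cone at (4.5, 2) contributes a regular 16-gon of circumradius 2.366 (interpolated between r1=3 and r2=2 at t=0.634); Taking the union: only the cone at (4.5, 2) is present, so the union is just that shape — 1 connected region. The outline is a single polygon with 16 vertices. Extrusion per mm of travel: 0.25 × 0.1 / (π × 0.875²) = 0.010394. Accumulating E over each segment gives final E = 0.1537.

G0 X2.13 Y2.00 Z12.70
G1 X2.31 Y1.09 E0.0096
G1 X2.83 Y0.33 E0.0192
G1 X3.59 Y-0.19 E0.0288
G1 X4.50 Y-0.37 E0.0384
G1 X5.41 Y-0.19 E0.0481
G1 X6.17 Y0.33 E0.0576
G1 X6.69 Y1.09 E0.0672
G1 X6.87 Y2.00 E0.0769
G1 X6.69 Y2.91 E0.0865
G1 X6.17 Y3.67 E0.0961
G1 X5.41 Y4.19 E0.1056
G1 X4.50 Y4.37 E0.1153
G1 X3.59 Y4.19 E0.1249
G1 X2.83 Y3.67 E0.1345
G1 X2.31 Y2.91 E0.1441
G1 X2.13 Y2.00 E0.1537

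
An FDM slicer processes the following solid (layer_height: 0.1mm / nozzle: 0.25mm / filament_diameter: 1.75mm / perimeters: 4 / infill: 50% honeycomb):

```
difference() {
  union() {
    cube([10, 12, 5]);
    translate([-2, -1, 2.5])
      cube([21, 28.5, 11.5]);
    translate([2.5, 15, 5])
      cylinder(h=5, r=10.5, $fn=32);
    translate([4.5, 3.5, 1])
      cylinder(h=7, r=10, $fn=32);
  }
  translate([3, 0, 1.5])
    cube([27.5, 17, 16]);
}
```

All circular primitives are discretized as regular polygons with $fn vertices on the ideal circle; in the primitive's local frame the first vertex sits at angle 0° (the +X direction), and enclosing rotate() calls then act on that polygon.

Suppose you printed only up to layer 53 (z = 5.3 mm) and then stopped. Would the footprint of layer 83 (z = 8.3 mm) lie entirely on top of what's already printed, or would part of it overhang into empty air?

entirely on top

Compare the two slices. At z = 5.3: the cube does not reach this height (z outside [0, 5]); the 21×28.5 cube at (-2, -1) contributes its full rectangle (area 598.50 mm²); the r=10.5 cylinder at (2.5, 15) gives a regular 32-gon of circumradius 10.5 (constant along its height) (area = (32/2)·10.500²·sin(360°/32) = 344.14 mm²); the cylinder at (4.5, 3.5): section is a regular 32-gon, circumradius r=10 (area = (32/2)·10.000²·sin(360°/32) = 312.14 mm²); Taking the union: the regions partially overlap — summed areas 1254.78 mm² minus the doubly-counted overlap 482.15 mm² gives 772.64 mm² — area = 772.64 mm²; the cube at (3, 0) (footprint 27.5×17) is included at this height (area 467.50 mm²); After the difference (first − rest): starting from the result so far (772.64 mm²), the 27.5×17 cube at (3, 0) partially overlaps it — only the 272.00 mm² overlap (of its 467.50 mm²) is removed, clipping the outline — area = 500.64 mm². At z = 8.3: the cube is absent (z outside [0, 5]); the cube at (-2, -1) (footprint 21×28.5) is included at this height (area 598.50 mm²); the cylinder at (2.5, 15): section is a regular 32-gon, circumradius r=10.5 (area = (32/2)·10.500²·sin(360°/32) = 344.14 mm²); the cylinder at (4.5, 3.5) does not reach this height (z outside [1, 8]); Combining (union): the regions partially overlap — summed areas 942.64 mm² minus the doubly-counted overlap 263.29 mm² gives 679.35 mm² — area = 679.35 mm²; the cube at (3, 0) is present — its section is the full 27.5×17 rectangle (area 467.50 mm²); Subtracting the remaining from the first: starting from the result so far (679.35 mm²), the 27.5×17 cube at (3, 0) partially overlaps it — only the 272.00 mm² overlap (of its 467.50 mm²) is removed, clipping the outline — area = 407.35 mm². Checking containment: the cross-section at z = 8.3 is a subset of the cross-section at z = 5.3.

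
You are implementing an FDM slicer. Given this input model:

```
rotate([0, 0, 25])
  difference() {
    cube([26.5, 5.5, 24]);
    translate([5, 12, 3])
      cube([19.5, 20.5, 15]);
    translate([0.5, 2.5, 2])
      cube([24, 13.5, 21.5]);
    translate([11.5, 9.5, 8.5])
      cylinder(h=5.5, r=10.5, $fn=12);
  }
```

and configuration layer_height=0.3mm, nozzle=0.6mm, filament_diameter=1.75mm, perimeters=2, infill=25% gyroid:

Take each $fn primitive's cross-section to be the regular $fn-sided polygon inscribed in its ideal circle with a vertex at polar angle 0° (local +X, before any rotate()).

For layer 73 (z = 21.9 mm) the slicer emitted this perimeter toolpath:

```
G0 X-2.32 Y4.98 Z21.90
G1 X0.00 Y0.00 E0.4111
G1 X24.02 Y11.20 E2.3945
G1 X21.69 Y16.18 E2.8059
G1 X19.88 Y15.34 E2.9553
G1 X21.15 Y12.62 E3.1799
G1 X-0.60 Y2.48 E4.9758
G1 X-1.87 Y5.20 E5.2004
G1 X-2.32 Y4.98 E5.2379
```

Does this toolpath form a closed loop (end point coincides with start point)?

yes

Start point (G0): (-2.32, 4.98). End point (last G1): the path returns to the start — closed.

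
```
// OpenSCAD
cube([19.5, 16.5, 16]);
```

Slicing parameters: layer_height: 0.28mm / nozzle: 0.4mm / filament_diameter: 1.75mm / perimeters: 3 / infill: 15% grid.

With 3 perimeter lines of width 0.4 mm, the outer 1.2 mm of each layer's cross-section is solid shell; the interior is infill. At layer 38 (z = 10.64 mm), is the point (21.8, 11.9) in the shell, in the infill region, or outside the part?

At z = 10.64 mm: the cube (footprint 19.5×16.5) is included at this height. Overall, the cross-section is a single solid region. The nearest boundary edge runs (19.50, 0.00)→(19.50, 16.50); distance from the point to it = 2.30 mm. The point is not inside any of the regions above, so it lies outside the cross-section (2.30 mm from the nearest boundary).

outside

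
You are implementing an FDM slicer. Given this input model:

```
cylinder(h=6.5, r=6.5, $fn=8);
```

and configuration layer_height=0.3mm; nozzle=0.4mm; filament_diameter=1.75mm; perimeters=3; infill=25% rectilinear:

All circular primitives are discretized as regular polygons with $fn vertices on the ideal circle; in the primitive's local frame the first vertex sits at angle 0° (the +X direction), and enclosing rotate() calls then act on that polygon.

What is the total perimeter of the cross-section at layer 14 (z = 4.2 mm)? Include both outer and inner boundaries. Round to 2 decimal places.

39.80 mm

At z = 4.2 mm: the r=6.5 cylinder gives a regular 8-gon of circumradius 6.5 (constant along its height) (perimeter = 2·8·6.500·sin(180°/8) = 39.80 mm). Overall, the cross-section is a single solid region. Total boundary length (outer) = 39.80 mm.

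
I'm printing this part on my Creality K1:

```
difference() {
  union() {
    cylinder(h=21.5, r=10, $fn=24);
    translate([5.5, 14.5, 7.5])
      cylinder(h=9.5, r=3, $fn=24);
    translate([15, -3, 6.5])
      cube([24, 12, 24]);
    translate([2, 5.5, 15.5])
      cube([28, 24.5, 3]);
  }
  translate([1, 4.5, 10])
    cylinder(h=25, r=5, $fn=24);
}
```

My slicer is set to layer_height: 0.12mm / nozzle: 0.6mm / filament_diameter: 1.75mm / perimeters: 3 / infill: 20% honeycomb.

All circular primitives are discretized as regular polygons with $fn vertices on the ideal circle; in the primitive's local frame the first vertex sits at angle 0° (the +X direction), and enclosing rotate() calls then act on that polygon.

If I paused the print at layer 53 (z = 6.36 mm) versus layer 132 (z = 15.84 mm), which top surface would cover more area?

layer 132 (z = 15.84 mm)

Layer 53 (z = 6.36): the r=10 cylinder gives a regular 24-gon of circumradius 10 (constant along its height) (area = (24/2)·10.000²·sin(360°/24) = 310.58 mm²); the cylinder at (5.5, 14.5) does not reach this height (z outside [7.5, 17]); the cube at (15, -3) does not reach this height (z outside [6.5, 30.5]); the cube at (2, 5.5) is not intersected at this z (z outside [15.5, 18.5]); Combining (union): only the r=10 cylinder is present, so the union is just that shape — area = 310.58 mm²; the cylinder at (1, 4.5) does not reach this height (z outside [10, 35]); Subtracting the remaining from the first: none of the subtracted shapes is present at this height, so that combined region is unchanged — area = 310.58 mm². So its area = 310.58 mm². Layer 132 (z = 15.84): the cylinder: section is a regular 24-gon, circumradius r=10 (area = (24/2)·10.000²·sin(360°/24) = 310.58 mm²); the r=3 cylinder at (5.5, 14.5) gives a regular 24-gon of circumradius 3 (constant along its height) (area = (24/2)·3.000²·sin(360°/24) = 27.95 mm²); the cube at (15, -3) (footprint 24×12) is included at this height (area 288.00 mm²); the cube at (2, 5.5) (footprint 28×24.5) is included at this height (area 686.00 mm²); Combining (union): the regions partially overlap — summed areas 1312.54 mm² minus the doubly-counted overlap 97.59 mm² gives 1214.94 mm² — area = 1214.94 mm²; the r=5 cylinder at (1, 4.5) gives a regular 24-gon of circumradius 5 (constant along its height) (area = (24/2)·5.000²·sin(360°/24) = 77.65 mm²); Subtracting the remaining from the first: starting from the result so far (1214.94 mm²), the r=5 cylinder at (1, 4.5) lies wholly inside it (removes its full 77.65 mm² and its 31.33 mm outline becomes a hole wall) — area = 1137.29 mm². So its area = 1137.29 mm². Layer 132 is larger (1137.29 vs 310.58 mm²).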